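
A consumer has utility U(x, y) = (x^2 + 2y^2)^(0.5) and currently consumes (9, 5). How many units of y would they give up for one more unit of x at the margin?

MRS = 0.9

For CES with ρ = 2, MRS = (1/2)·(y/x)^(-1).
At (9, 5): MRS = 0.9.
That is, one extra unit of x is worth 0.9 units of y at the margin.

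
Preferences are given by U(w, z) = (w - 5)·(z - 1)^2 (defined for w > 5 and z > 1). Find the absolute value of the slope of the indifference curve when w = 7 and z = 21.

MU_w = (z−1)^2, MU_z = 2·(w−5)·(z−1).
MRS = (1/2)·(z−1)/(w−5).
At (7, 21): MRS = 5.
So at (7, 21) the consumer would give up 5 units of z for one more unit of w.

MRS = 5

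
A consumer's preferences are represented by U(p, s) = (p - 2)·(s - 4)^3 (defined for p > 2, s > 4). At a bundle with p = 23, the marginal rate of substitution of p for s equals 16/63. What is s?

s = 20

MU_p = (s−4)^3, MU_s = 3·(p−2)·(s−4)^2.
MRS = (1/3)·(s−4)/(p−2).
Substitute p = 23: MRS = (s − 4)/63. Setting this equal to 16/63 gives s − 4 = (16/63)·63 = 16, so s = 20.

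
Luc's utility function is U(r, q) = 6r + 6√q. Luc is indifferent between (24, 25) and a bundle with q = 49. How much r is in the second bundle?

U(24, 25) = 174.
Set U(r, 49) = 174 and solve.
With q = 49: √49 = 7, so 6r = 174 − 6·7 = 132 and r = 22.
Check: U(22, 49) = 174.

r = 22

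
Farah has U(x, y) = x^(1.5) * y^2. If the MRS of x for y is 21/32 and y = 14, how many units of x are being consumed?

MU_x = 1.5·√x·y^2 and MU_y = 2·x^(1.5)·y.
MRS = MU_x/MU_y = (0.75)·y/x.
Substitute y = 14: MRS = 10.5/x. Setting 10.5/x = 21/32 gives x = 10.5/(21/32) = 16.

x = 16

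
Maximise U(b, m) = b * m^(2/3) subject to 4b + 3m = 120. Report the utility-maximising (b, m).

MU_b = m^(2/3) and MU_m = 2/3·b·m^(-1/3).
MRS = MU_b/MU_m = (1.5)·m/b.
Tangency: set MRS = p_b/p_m = 4/3.
So (1.5)·m/b = 4/3, i.e. m = (8/9)·b.
Substitute into the budget 4·b + 3·m = 120: (20/3)·b = 120, so b* = 18.
Then m* = (8/9)·18 = 16.

b* = 18, m* = 16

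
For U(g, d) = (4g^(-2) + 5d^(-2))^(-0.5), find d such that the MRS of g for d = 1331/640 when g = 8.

For CES with ρ = -2, MRS = (4/5)·(d/g)^3.
Setting (4/5)·(d/8)^3 = 1331/640 gives (d/8)^3 = 1331/512, so d/8 = 1.375 and d = 11.

d = 11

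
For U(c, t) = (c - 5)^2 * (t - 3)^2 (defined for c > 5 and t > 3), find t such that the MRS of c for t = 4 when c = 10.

t = 23

MU_c = 2·(c−5)·(t−3)^2, MU_t = 2·(c−5)^2·(t−3).
MRS = (t−3)/(c−5).
Substitute c = 10: MRS = (t − 3)/5. Setting this equal to 4 gives t − 3 = 4·5 = 20, so t = 23.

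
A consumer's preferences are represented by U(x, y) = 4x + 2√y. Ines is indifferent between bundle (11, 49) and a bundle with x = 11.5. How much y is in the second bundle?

U(11, 49) = 58.
Set U(11.5, y) = 58 and solve.
With x = 11.5: 2√y = 58 − 4·11.5 = 12, so √y = 6 and y = 36.
Check: U(11.5, 36) = 58.

y = 36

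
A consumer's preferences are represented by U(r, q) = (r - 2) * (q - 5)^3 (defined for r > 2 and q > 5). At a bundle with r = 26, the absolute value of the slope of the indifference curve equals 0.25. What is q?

q = 23

MU_r = (q−5)^3, MU_q = 3·(r−2)·(q−5)^2.
MRS = (1/3)·(q−5)/(r−2).
Substitute r = 26: MRS = (q − 5)/72. Setting this equal to 0.25 gives q − 5 = 0.25·72 = 18, so q = 23.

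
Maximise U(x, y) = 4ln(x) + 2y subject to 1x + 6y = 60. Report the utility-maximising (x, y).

MU_x = 4/x, MU_y = 2.
MRS = 4/x ÷ 2.
Tangency: set MRS = p_x/p_y = 1/6.
MRS depends only on x: 2/x = 1/6 ⇒ x* = 2/(1/6) = 12.
From the budget, 6·y = 60 − 1·12 = 48, so y* = 8.

x* = 12, y* = 8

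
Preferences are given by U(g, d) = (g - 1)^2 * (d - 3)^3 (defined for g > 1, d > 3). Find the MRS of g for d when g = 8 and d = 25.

MU_g = 2·(g−1)·(d−3)^3, MU_d = 3·(g−1)^2·(d−3)^2.
MRS = (2/3)·(d−3)/(g−1).
At (8, 25): MRS = 44/21.
That is, one extra unit of g is worth 44/21 units of d at the margin.

MRS = 44/21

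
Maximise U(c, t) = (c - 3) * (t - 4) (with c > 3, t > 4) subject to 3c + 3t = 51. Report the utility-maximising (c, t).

c* = 8, t* = 9

MU_c = (t−4), MU_t = (c−3).
MRS = (t−4)/(c−3).
Tangency: set MRS = p_c/p_t = 3/3 = 1.
So (t − 4)/(c − 3) = 1, i.e. (t − 4) = (c − 3).
Rewrite the budget in excess-of-subsistence terms: 3·(c − 3) + 3·(t − 4) = 51 − 3·3 − 3·4 = 30.
Substituting, 6·(c − 3) = 30, so c − 3 = 5 and c* = 8.
Then t − 4 = 5, so t* = 9.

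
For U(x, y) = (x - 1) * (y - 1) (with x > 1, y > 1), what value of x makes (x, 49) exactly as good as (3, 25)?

U(3, 25) = 48.
Set U(x, 49) = 48 and solve.
With y = 49: (49 − 1) = 48, so (x − 1) = 48/48 = 1.
So x = 1 + 1 = 2.
Check: U(2, 49) = 48.

x = 2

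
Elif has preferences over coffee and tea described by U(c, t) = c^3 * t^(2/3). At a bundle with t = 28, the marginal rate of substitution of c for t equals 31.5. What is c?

c = 4

MU_c = 3·c^2·t^(2/3) and MU_t = 2/3·c^3·t^(-1/3).
MRS = MU_c/MU_t = (4.5)·t/c.
Substitute t = 28: MRS = 126/c. Setting 126/c = 31.5 gives c = 126/31.5 = 4.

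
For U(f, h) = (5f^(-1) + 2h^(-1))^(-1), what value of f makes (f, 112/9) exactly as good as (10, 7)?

U depends on (f, h) only through S = 5f^(-1) + 2h^(-1), so equal utility means equal S. At (10, 7): S = 11/14.
With h = 112/9: 2·(112/9)^(-1) = 9/56, so 5f^(-1) = 11/14 − 9/56 = 0.625, i.e. f^(-1) = 0.125.
Hence f = 1/0.125 = 8.
Check: U(8, 112/9) = 1.2727.

f = 8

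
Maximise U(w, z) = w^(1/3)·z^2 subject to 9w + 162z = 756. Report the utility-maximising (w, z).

w* = 12, z* = 4

MU_w = 1/3·w^(-2/3)·z^2 and MU_z = 2·w^(1/3)·z.
MRS = MU_w/MU_z = (1/6)·z/w.
Tangency: set MRS = p_w/p_z = 9/162 = 1/18.
So (1/6)·z/w = 1/18, i.e. z = (1/3)·w.
Substitute into the budget 9·w + 162·z = 756: 63·w = 756, so w* = 12.
Then z* = (1/3)·12 = 4.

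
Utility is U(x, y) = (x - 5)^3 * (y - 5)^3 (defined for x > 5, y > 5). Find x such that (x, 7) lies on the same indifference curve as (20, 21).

U(20, 21) = 13824000.
Set U(x, 7) = 13824000 and solve.
With y = 7: (7 − 5)^3 = 8, so (x − 5)^3 = 13824000/8 = 1728000.
Taking the cube root (with x > 5): x − 5 = 120, so x = 125.
Check: U(125, 7) = 13824000.

x = 125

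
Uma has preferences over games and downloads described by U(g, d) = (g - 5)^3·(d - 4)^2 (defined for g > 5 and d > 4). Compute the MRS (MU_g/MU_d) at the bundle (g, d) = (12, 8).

MU_g = 3·(g−5)^2·(d−4)^2, MU_d = 2·(g−5)^3·(d−4).
MRS = (3/2)·(d−4)/(g−5).
At (12, 8): MRS = 6/7.
So at (12, 8) the consumer would give up 6/7 units of d for one more unit of g.

MRS = 6/7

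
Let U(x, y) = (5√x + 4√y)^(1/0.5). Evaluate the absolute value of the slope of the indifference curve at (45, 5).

MRS = 5/12

For CES with ρ = 0.5, MRS = (5/4)·√(y/x).
At (45, 5): MRS = 5/12.
The indifference curve has slope −5/12 at this bundle.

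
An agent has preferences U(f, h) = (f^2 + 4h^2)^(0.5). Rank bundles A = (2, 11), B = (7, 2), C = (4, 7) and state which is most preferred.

Bundle A

Evaluate utility at each bundle:
U(A) = 22.091.
U(B) = 8.062.
U(C) = 14.560.
Highest utility is A, so A ≻ C ≻ B.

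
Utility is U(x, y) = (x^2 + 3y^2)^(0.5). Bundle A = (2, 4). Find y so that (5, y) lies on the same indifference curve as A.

U depends on (x, y) only through S = x^2 + 3y^2, so equal utility means equal S. At (2, 4): S = 52.
With x = 5: 5^2 = 25, so 3y^2 = 52 − 25 = 27, i.e. y^2 = 9.
Hence y = √9 = 3.
Check: U(5, 3) = 7.2111.

y = 3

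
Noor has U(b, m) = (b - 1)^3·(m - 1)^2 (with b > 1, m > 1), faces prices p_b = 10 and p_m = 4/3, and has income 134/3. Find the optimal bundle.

b* = 3, m* = 11

MU_b = 3·(b−1)^2·(m−1)^2, MU_m = 2·(b−1)^3·(m−1).
MRS = (3/2)·(m−1)/(b−1).
Tangency: set MRS = p_b/p_m = 10/(4/3) = 7.5.
So (3/2)·(m − 1)/(b − 1) = 7.5, i.e. (m − 1) = 5·(b − 1).
Rewrite the budget in excess-of-subsistence terms: 10·(b − 1) + (4/3)·(m − 1) = 134/3 − 10·1 − (4/3)·1 = 100/3.
Substituting, (50/3)·(b − 1) = 100/3, so b − 1 = 2 and b* = 3.
Then m − 1 = 5·2 = 10, so m* = 11.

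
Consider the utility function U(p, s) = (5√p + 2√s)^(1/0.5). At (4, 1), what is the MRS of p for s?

For CES with ρ = 0.5, MRS = (5/2)·√(s/p).
At (4, 1): MRS = 1.25.
So at (4, 1) the consumer would give up 1.25 units of s for one more unit of p.

MRS = 1.25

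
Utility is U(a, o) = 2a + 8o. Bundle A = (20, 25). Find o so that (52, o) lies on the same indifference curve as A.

U(20, 25) = 240.
Set U(52, o) = 240 and solve.
2·52 + 8o = 240 ⇒ 8o = 136 ⇒ o = 17.
Check: U(52, 17) = 240.

o = 17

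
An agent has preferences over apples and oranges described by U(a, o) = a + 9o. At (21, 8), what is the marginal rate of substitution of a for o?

MRS = 1/9

MU_a = 1, MU_o = 9, so MRS = 1/9 at every bundle.
At (21, 8): MRS = 1/9.
That is, one extra unit of a is worth 1/9 units of o at the margin.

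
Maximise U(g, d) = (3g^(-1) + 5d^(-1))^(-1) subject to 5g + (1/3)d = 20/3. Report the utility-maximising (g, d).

For CES with ρ = -1, MRS = (3/5)·(d/g)^2.
Tangency: set MRS = p_g/p_d = 5/(1/3) = 15.
So (d/g)^2 = 25; taking the square root, d/g = 5, i.e. d = 5·g.
Substitute into the budget 5·g + (1/3)·d = 20/3: (20/3)·g = 20/3, so g* = 1 and d* = 5·1 = 5.

g* = 1, d* = 5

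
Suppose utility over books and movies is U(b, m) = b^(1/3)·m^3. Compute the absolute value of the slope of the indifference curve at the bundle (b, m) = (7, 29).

MU_b = 1/3·b^(-2/3)·m^3 and MU_m = 3·b^(1/3)·m^2.
MRS = MU_b/MU_m = (1/9)·m/b.
At (7, 29): MRS = 29/63.
That is, one extra unit of b is worth 29/63 units of m at the margin.

MRS = 29/63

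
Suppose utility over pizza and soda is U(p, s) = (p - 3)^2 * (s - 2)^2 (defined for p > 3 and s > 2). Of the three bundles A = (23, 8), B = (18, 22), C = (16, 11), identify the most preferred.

Bundle B

Evaluate utility at each bundle:
U(A) = 14400.
U(B) = 90000.
U(C) = 13689.
Highest utility is B, so B ≻ A ≻ C.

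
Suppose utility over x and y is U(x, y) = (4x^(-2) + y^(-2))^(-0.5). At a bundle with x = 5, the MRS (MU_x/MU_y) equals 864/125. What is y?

For CES with ρ = -2, MRS = (4/1)·(y/x)^3.
Setting (4/1)·(y/5)^3 = 864/125 gives (y/5)^3 = 216/125, so y/5 = 1.2 and y = 6.

y = 6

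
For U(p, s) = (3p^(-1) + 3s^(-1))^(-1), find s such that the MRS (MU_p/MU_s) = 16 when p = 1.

s = 4

For CES with ρ = -1, MRS = (s/p)^2.
Setting (s/1)^2 = 16 gives s/1 = 4 and s = 4.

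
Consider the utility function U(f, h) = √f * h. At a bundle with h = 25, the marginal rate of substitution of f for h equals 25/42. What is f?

f = 21

MU_f = 0.5·f^(-0.5)·h and MU_h = √f.
MRS = MU_f/MU_h = (0.5)·h/f.
Substitute h = 25: MRS = 12.5/f. Setting 12.5/f = 25/42 gives f = 12.5/(25/42) = 21.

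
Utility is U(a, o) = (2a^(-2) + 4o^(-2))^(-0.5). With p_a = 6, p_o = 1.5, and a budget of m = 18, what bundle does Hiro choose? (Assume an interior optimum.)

a* = 2, o* = 4

For CES with ρ = -2, MRS = (2/4)·(o/a)^3.
Tangency: set MRS = p_a/p_o = 6/1.5 = 4.
So (o/a)^3 = 8; taking the cube root, o/a = 2, i.e. o = 2·a.
Substitute into the budget 6·a + 1.5·o = 18: 9·a = 18, so a* = 2 and o* = 2·2 = 4.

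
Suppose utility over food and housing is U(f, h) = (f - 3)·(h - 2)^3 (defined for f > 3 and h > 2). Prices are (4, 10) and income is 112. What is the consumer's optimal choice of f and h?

f* = 8, h* = 8

MU_f = (h−2)^3, MU_h = 3·(f−3)·(h−2)^2.
MRS = (1/3)·(h−2)/(f−3).
Tangency: set MRS = p_f/p_h = 4/10 = 0.4.
So (1/3)·(h − 2)/(f − 3) = 0.4, i.e. (h − 2) = 1.2·(f − 3).
Rewrite the budget in excess-of-subsistence terms: 4·(f − 3) + 10·(h − 2) = 112 − 4·3 − 10·2 = 80.
Substituting, 16·(f − 3) = 80, so f − 3 = 5 and f* = 8.
Then h − 2 = 1.2·5 = 6, so h* = 8.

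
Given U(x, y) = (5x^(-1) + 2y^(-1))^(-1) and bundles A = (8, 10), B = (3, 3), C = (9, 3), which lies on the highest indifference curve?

Bundle A

Evaluate utility at each bundle:
U(A) = 1.212.
U(B) = 0.429.
U(C) = 0.818.
Highest utility is A, so A ≻ C ≻ B.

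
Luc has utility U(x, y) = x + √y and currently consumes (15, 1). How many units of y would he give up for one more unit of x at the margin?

MU_x = 1, MU_y = 1/(2√y).
MRS = 1 ÷ (1/(2√y)).
At (15, 1): MRS = 2.
So at (15, 1) the consumer would give up 2 units of y for one more unit of x.

MRS = 2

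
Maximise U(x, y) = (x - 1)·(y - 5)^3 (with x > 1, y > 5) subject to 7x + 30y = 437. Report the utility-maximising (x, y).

x* = 11, y* = 12

MU_x = (y−5)^3, MU_y = 3·(x−1)·(y−5)^2.
MRS = (1/3)·(y−5)/(x−1).
Tangency: set MRS = p_x/p_y = 7/30.
So (1/3)·(y − 5)/(x − 1) = 7/30, i.e. (y − 5) = 0.7·(x − 1).
Rewrite the budget in excess-of-subsistence terms: 7·(x − 1) + 30·(y − 5) = 437 − 7·1 − 30·5 = 280.
Substituting, 28·(x − 1) = 280, so x − 1 = 10 and x* = 11.
Then y − 5 = 0.7·10 = 7, so y* = 12.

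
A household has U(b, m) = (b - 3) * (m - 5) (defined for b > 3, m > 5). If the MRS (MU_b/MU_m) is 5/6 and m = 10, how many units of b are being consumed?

b = 9

MU_b = (m−5), MU_m = (b−3).
MRS = (m−5)/(b−3).
Substitute m = 10: MRS = 5/(b − 3). Setting this equal to 5/6 gives b − 3 = 5/(5/6) = 6, so b = 9.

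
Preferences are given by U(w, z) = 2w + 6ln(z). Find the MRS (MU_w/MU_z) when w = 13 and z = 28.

MU_w = 2, MU_z = 6/z.
MRS = 2 ÷ (6/z).
At (13, 28): MRS = 28/3.
The indifference curve has slope −28/3 at this bundle.

MRS = 28/3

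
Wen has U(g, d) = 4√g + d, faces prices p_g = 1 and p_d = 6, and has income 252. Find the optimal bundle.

g* = 144, d* = 18

MU_g = 4/(2√g), MU_d = 1.
MRS = 4/(2√g) ÷ 1.
Tangency: set MRS = p_g/p_d = 1/6.
MRS depends only on g: 2/√g = 1/6 ⇒ √g = 2/(1/6) = 12 ⇒ g* = 144.
From the budget, 6·d = 252 − 1·144 = 108, so d* = 18.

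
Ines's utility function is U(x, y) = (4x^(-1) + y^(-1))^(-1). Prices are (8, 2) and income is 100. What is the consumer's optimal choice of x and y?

x* = 10, y* = 10

For CES with ρ = -1, MRS = (4/1)·(y/x)^2.
Tangency: set MRS = p_x/p_y = 8/2 = 4.
So (y/x)^2 = 1; taking the square root, y/x = 1, i.e. y = x.
Substitute into the budget 8·x + 2·y = 100: 10·x = 100, so x* = 10 and y* = 10.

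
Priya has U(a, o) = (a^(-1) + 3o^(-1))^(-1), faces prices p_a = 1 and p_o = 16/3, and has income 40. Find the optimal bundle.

a* = 8, o* = 6

For CES with ρ = -1, MRS = (1/3)·(o/a)^2.
Tangency: set MRS = p_a/p_o = 1/(16/3) = 3/16.
So (o/a)^2 = 9/16; taking the square root, o/a = 0.75, i.e. o = 0.75·a.
Substitute into the budget 1·a + (16/3)·o = 40: 5·a = 40, so a* = 8 and o* = 0.75·8 = 6.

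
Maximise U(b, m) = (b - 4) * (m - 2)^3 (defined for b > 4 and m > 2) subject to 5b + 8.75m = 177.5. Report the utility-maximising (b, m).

b* = 11, m* = 14

MU_b = (m−2)^3, MU_m = 3·(b−4)·(m−2)^2.
MRS = (1/3)·(m−2)/(b−4).
Tangency: set MRS = p_b/p_m = 5/8.75 = 4/7.
So (1/3)·(m − 2)/(b − 4) = 4/7, i.e. (m − 2) = (12/7)·(b − 4).
Rewrite the budget in excess-of-subsistence terms: 5·(b − 4) + 8.75·(m − 2) = 177.5 − 5·4 − 8.75·2 = 140.
Substituting, 20·(b − 4) = 140, so b − 4 = 7 and b* = 11.
Then m − 2 = (12/7)·7 = 12, so m* = 14.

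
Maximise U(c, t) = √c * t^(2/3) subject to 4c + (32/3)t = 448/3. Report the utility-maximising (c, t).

MU_c = 0.5·c^(-0.5)·t^(2/3) and MU_t = 2/3·√c·t^(-1/3).
MRS = MU_c/MU_t = (0.75)·t/c.
Tangency: set MRS = p_c/p_t = 4/(32/3) = 0.375.
So (0.75)·t/c = 0.375, i.e. t = 0.5·c.
Substitute into the budget 4·c + (32/3)·t = 448/3: (28/3)·c = 448/3, so c* = 16.
Then t* = 0.5·16 = 8.

c* = 16, t* = 8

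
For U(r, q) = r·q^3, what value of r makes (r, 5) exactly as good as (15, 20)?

r = 960

U(15, 20) = 120000.
Set U(r, 5) = 120000 and solve.
With q = 5: 5^3 = 125, so r = 120000/125 = 960.
Check: U(960, 5) = 120000.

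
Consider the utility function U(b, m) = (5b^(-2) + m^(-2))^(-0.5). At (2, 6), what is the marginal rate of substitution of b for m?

For CES with ρ = -2, MRS = (5/1)·(m/b)^3.
At (2, 6): MRS = 135.
That is, one extra unit of b is worth 135 units of m at the margin.

MRS = 135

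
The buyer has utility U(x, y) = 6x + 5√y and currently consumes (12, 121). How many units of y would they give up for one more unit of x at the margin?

MU_x = 6, MU_y = 5/(2√y).
MRS = 6 ÷ (5/(2√y)).
At (12, 121): MRS = 26.4.
That is, one extra unit of x is worth 26.4 units of y at the margin.

MRS = 26.4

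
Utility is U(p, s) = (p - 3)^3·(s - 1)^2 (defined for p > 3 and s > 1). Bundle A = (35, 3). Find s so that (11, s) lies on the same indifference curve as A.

U(35, 3) = 131072.
Set U(11, s) = 131072 and solve.
With p = 11: (11 − 3)^3 = 512, so (s − 1)^2 = 131072/512 = 256.
Taking the square root (with s > 1): s − 1 = 16, so s = 17.
Check: U(11, 17) = 131072.

s = 17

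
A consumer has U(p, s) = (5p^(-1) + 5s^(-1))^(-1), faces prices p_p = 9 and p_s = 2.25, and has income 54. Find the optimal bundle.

For CES with ρ = -1, MRS = (s/p)^2.
Tangency: set MRS = p_p/p_s = 9/2.25 = 4.
So (s/p)^2 = 4; taking the square root, s/p = 2, i.e. s = 2·p.
Substitute into the budget 9·p + 2.25·s = 54: 13.5·p = 54, so p* = 4 and s* = 2·4 = 8.

p* = 4, s* = 8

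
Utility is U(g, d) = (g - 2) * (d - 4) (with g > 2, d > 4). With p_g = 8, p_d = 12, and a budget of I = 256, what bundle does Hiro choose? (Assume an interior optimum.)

g* = 14, d* = 12

MU_g = (d−4), MU_d = (g−2).
MRS = (d−4)/(g−2).
Tangency: set MRS = p_g/p_d = 8/12 = 2/3.
So (d − 4)/(g − 2) = 2/3, i.e. (d − 4) = (2/3)·(g − 2).
Rewrite the budget in excess-of-subsistence terms: 8·(g − 2) + 12·(d − 4) = 256 − 8·2 − 12·4 = 192.
Substituting, 16·(g − 2) = 192, so g − 2 = 12 and g* = 14.
Then d − 4 = (2/3)·12 = 8, so d* = 12.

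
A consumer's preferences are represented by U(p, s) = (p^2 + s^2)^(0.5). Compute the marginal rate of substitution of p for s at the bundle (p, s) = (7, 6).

MRS = 7/6

For CES with ρ = 2, MRS = (s/p)^(-1).
At (7, 6): MRS = 7/6.
So at (7, 6) the consumer would give up 7/6 units of s for one more unit of p.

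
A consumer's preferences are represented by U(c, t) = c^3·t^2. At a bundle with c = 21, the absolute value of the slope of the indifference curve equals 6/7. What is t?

MU_c = 3·c^2·t^2 and MU_t = 2·c^3·t.
MRS = MU_c/MU_t = (3/2)·t/c.
Substitute c = 21: MRS = t/14. Setting t/14 = 6/7 gives t = (6/7)·14 = 12.

t = 12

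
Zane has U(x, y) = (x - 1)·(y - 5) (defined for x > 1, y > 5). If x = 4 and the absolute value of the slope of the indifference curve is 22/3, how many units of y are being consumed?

MU_x = (y−5), MU_y = (x−1).
MRS = (y−5)/(x−1).
Substitute x = 4: MRS = (y − 5)/3. Setting this equal to 22/3 gives y − 5 = (22/3)·3 = 22, so y = 27.

y = 27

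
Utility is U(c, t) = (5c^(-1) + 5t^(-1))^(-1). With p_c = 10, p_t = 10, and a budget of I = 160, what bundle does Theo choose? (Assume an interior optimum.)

c* = 8, t* = 8

For CES with ρ = -1, MRS = (t/c)^2.
Tangency: set MRS = p_c/p_t = 10/10 = 1.
So (t/c)^2 = 1; taking the square root, t/c = 1, i.e. t = c.
Substitute into the budget 10·c + 10·t = 160: 20·c = 160, so c* = 8 and t* = 8.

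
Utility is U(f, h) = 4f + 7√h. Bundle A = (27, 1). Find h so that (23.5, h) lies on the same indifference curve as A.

U(27, 1) = 115.
Set U(23.5, h) = 115 and solve.
With f = 23.5: 7√h = 115 − 4·23.5 = 21, so √h = 3 and h = 9.
Check: U(23.5, 9) = 115.

h = 9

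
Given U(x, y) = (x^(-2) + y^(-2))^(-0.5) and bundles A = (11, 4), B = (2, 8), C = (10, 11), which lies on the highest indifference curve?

Evaluate utility at each bundle:
U(A) = 3.759.
U(B) = 1.940.
U(C) = 7.399.
Highest utility is C, so C ≻ A ≻ B.

Bundle C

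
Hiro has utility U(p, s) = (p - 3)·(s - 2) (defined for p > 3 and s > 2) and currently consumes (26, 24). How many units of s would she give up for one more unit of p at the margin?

MRS = 22/23

MU_p = (s−2), MU_s = (p−3).
MRS = (s−2)/(p−3).
At (26, 24): MRS = 22/23.
So at (26, 24) the consumer would give up 22/23 units of s for one more unit of p.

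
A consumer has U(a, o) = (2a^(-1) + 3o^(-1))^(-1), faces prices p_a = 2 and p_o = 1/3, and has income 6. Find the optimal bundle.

For CES with ρ = -1, MRS = (2/3)·(o/a)^2.
Tangency: set MRS = p_a/p_o = 2/(1/3) = 6.
So (o/a)^2 = 9; taking the square root, o/a = 3, i.e. o = 3·a.
Substitute into the budget 2·a + (1/3)·o = 6: 3·a = 6, so a* = 2 and o* = 3·2 = 6.

a* = 2, o* = 6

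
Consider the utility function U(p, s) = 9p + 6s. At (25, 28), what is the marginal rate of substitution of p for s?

MRS = 1.5

MU_p = 9, MU_s = 6, so MRS = 9/6 = 1.5 at every bundle.
At (25, 28): MRS = 1.5.
The indifference curve has slope −1.5 at this bundle.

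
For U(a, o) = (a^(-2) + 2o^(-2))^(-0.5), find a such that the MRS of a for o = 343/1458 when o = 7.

a = 9

For CES with ρ = -2, MRS = (1/2)·(o/a)^3.
Setting (1/2)·(7/a)^3 = 343/1458 gives (7/a)^3 = 343/729, so 7/a = 7/9 and a = 9.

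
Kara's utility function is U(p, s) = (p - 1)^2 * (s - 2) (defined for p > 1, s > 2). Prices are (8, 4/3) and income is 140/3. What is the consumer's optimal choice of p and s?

p* = 4, s* = 11

MU_p = 2·(p−1)·(s−2), MU_s = (p−1)^2.
MRS = (2/1)·(s−2)/(p−1).
Tangency: set MRS = p_p/p_s = 8/(4/3) = 6.
So (2/1)·(s − 2)/(p − 1) = 6, i.e. (s − 2) = 3·(p − 1).
Rewrite the budget in excess-of-subsistence terms: 8·(p − 1) + (4/3)·(s − 2) = 140/3 − 8·1 − (4/3)·2 = 36.
Substituting, 12·(p − 1) = 36, so p − 1 = 3 and p* = 4.
Then s − 2 = 3·3 = 9, so s* = 11.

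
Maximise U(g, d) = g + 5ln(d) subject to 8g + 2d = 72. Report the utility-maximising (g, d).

MU_g = 1, MU_d = 5/d.
MRS = 1 ÷ (5/d).
Tangency: set MRS = p_g/p_d = 8/2 = 4.
MRS depends only on d: 0.2·d = 4 ⇒ d* = 4/0.2 = 20.
From the budget, 8·g = 72 − 2·20 = 32, so g* = 4.

g* = 4, d* = 20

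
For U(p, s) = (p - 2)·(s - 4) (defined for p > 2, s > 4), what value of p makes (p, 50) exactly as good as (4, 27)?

p = 3

U(4, 27) = 46.
Set U(p, 50) = 46 and solve.
With s = 50: (50 − 4) = 46, so (p − 2) = 46/46 = 1.
So p = 2 + 1 = 3.
Check: U(3, 50) = 46.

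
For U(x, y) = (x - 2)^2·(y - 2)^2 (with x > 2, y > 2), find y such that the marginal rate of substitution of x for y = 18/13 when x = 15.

MU_x = 2·(x−2)·(y−2)^2, MU_y = 2·(x−2)^2·(y−2).
MRS = (y−2)/(x−2).
Substitute x = 15: MRS = (y − 2)/13. Setting this equal to 18/13 gives y − 2 = (18/13)·13 = 18, so y = 20.

y = 20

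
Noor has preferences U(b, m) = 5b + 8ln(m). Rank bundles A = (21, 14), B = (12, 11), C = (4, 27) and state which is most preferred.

Evaluate utility at each bundle:
U(A) = 126.112.
U(B) = 79.183.
U(C) = 46.367.
Highest utility is A, so A ≻ B ≻ C.

Bundle A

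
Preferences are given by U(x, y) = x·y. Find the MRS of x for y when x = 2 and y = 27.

MRS = 13.5

MU_x = y and MU_y = x.
MRS = MU_x/MU_y = y/x.
At (2, 27): MRS = 13.5.
That is, one extra unit of x is worth 13.5 units of y at the margin.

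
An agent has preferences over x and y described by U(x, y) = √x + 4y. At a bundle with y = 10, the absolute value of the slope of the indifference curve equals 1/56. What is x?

x = 49

MU_x = 1/(2√x), MU_y = 4.
MRS = 1/(2√x) ÷ 4.
MRS depends only on x: 0.125/√x = 1/56 ⇒ √x = 0.125/(1/56) = 7 ⇒ x = 49.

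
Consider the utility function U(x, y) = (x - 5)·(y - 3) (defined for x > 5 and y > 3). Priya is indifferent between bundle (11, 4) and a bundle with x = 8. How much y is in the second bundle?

U(11, 4) = 6.
Set U(8, y) = 6 and solve.
With x = 8: (8 − 5) = 3, so (y − 3) = 6/3 = 2.
So y = 3 + 2 = 5.
Check: U(8, 5) = 6.

y = 5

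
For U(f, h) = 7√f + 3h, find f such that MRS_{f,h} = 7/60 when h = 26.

MU_f = 7/(2√f), MU_h = 3.
MRS = 7/(2√f) ÷ 3.
MRS depends only on f: (7/6)/√f = 7/60 ⇒ √f = (7/6)/(7/60) = 10 ⇒ f = 100.

f = 100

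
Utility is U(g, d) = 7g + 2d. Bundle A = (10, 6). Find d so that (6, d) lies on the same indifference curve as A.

U(10, 6) = 82.
Set U(6, d) = 82 and solve.
7·6 + 2d = 82 ⇒ 2d = 40 ⇒ d = 20.
Check: U(6, 20) = 82.

d = 20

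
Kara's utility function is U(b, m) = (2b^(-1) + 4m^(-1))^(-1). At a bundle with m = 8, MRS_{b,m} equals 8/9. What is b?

b = 6

For CES with ρ = -1, MRS = (2/4)·(m/b)^2.
Setting (2/4)·(8/b)^2 = 8/9 gives (8/b)^2 = 16/9, so 8/b = 4/3 and b = 6.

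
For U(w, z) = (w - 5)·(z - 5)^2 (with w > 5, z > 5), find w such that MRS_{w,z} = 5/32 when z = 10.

w = 21

MU_w = (z−5)^2, MU_z = 2·(w−5)·(z−5).
MRS = (1/2)·(z−5)/(w−5).
Substitute z = 10: MRS = 2.5/(w − 5). Setting this equal to 5/32 gives w − 5 = 2.5/(5/32) = 16, so w = 21.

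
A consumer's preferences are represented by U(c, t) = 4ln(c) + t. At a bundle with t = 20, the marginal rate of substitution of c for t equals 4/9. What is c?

MU_c = 4/c, MU_t = 1.
MRS = 4/c ÷ 1.
MRS depends only on c: 4/c = 4/9 ⇒ c = 4/(4/9) = 9.

c = 9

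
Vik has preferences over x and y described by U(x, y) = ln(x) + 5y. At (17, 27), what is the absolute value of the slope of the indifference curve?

MU_x = 1/x, MU_y = 5.
MRS = 1/x ÷ 5.
At (17, 27): MRS = 1/85.
So at (17, 27) the consumer would give up 1/85 units of y for one more unit of x.

MRS = 1/85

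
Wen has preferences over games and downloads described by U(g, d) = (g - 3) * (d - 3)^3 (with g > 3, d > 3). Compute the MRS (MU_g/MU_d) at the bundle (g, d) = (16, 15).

MRS = 4/13

MU_g = (d−3)^3, MU_d = 3·(g−3)·(d−3)^2.
MRS = (1/3)·(d−3)/(g−3).
At (16, 15): MRS = 4/13.
That is, one extra unit of g is worth 4/13 units of d at the margin.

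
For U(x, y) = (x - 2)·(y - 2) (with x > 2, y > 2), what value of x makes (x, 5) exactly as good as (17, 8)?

x = 32

U(17, 8) = 90.
Set U(x, 5) = 90 and solve.
With y = 5: (5 − 2) = 3, so (x − 2) = 90/3 = 30.
So x = 2 + 30 = 32.
Check: U(32, 5) = 90.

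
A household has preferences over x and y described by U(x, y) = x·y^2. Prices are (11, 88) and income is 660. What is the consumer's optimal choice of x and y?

MU_x = y^2 and MU_y = 2·x·y.
MRS = MU_x/MU_y = (1/2)·y/x.
Tangency: set MRS = p_x/p_y = 11/88 = 0.125.
So (1/2)·y/x = 0.125, i.e. y = 0.25·x.
Substitute into the budget 11·x + 88·y = 660: 33·x = 660, so x* = 20.
Then y* = 0.25·20 = 5.

x* = 20, y* = 5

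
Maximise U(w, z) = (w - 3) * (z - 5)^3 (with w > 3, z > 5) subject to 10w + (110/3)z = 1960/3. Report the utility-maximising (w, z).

w* = 14, z* = 14

MU_w = (z−5)^3, MU_z = 3·(w−3)·(z−5)^2.
MRS = (1/3)·(z−5)/(w−3).
Tangency: set MRS = p_w/p_z = 10/(110/3) = 3/11.
So (1/3)·(z − 5)/(w − 3) = 3/11, i.e. (z − 5) = (9/11)·(w − 3).
Rewrite the budget in excess-of-subsistence terms: 10·(w − 3) + (110/3)·(z − 5) = 1960/3 − 10·3 − (110/3)·5 = 440.
Substituting, 40·(w − 3) = 440, so w − 3 = 11 and w* = 14.
Then z − 5 = (9/11)·11 = 9, so z* = 14.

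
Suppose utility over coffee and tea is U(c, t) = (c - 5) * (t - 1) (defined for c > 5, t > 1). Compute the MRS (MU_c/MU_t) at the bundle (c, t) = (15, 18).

MU_c = (t−1), MU_t = (c−5).
MRS = (t−1)/(c−5).
At (15, 18): MRS = 1.7.
So at (15, 18) the consumer would give up 1.7 units of t for one more unit of c.

MRS = 1.7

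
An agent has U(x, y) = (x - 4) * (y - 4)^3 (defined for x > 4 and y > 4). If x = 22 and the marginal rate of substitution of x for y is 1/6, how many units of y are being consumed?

MU_x = (y−4)^3, MU_y = 3·(x−4)·(y−4)^2.
MRS = (1/3)·(y−4)/(x−4).
Substitute x = 22: MRS = (y − 4)/54. Setting this equal to 1/6 gives y − 4 = (1/6)·54 = 9, so y = 13.

y = 13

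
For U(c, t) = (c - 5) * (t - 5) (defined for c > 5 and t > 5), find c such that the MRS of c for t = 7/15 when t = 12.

MU_c = (t−5), MU_t = (c−5).
MRS = (t−5)/(c−5).
Substitute t = 12: MRS = 7/(c − 5). Setting this equal to 7/15 gives c − 5 = 7/(7/15) = 15, so c = 20.

c = 20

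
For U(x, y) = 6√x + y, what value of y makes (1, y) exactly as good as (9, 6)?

U(9, 6) = 24.
Set U(1, y) = 24 and solve.
With x = 1: √1 = 1, so y = 24 − 6·1 = 18.
Check: U(1, 18) = 24.

y = 18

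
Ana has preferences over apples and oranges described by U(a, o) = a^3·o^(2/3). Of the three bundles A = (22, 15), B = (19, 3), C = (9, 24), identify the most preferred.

Bundle A

Evaluate utility at each bundle:
U(A) = 64763.287.
U(B) = 14267.295.
U(C) = 6065.524.
Highest utility is A, so A ≻ B ≻ C.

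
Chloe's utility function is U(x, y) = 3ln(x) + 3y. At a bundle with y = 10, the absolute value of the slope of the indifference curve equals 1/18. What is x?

MU_x = 3/x, MU_y = 3.
MRS = 3/x ÷ 3.
MRS depends only on x: 1/x = 1/18 ⇒ x = 1/(1/18) = 18.

x = 18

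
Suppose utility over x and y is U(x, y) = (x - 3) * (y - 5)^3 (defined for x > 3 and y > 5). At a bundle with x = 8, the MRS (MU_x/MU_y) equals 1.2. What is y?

MU_x = (y−5)^3, MU_y = 3·(x−3)·(y−5)^2.
MRS = (1/3)·(y−5)/(x−3).
Substitute x = 8: MRS = (y − 5)/15. Setting this equal to 1.2 gives y − 5 = 1.2·15 = 18, so y = 23.

y = 23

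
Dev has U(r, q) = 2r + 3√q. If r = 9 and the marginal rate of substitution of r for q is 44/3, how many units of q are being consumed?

q = 121

MU_r = 2, MU_q = 3/(2√q).
MRS = 2 ÷ (3/(2√q)).
MRS depends only on q: (4/3)·√q = 44/3 ⇒ √q = (44/3)/(4/3) = 11 ⇒ q = 121.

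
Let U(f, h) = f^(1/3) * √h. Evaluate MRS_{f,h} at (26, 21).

MU_f = 1/3·f^(-2/3)·√h and MU_h = 0.5·f^(1/3)·h^(-0.5).
MRS = MU_f/MU_h = (2/3)·h/f.
At (26, 21): MRS = 7/13.
The indifference curve has slope −7/13 at this bundle.

MRS = 7/13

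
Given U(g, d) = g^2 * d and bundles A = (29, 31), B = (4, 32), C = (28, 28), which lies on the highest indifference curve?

Bundle A

Evaluate utility at each bundle:
U(A) = 26071.
U(B) = 512.
U(C) = 21952.
Highest utility is A, so A ≻ C ≻ B.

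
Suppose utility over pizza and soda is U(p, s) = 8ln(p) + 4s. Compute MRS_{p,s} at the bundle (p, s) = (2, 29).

MU_p = 8/p, MU_s = 4.
MRS = 8/p ÷ 4.
At (2, 29): MRS = 1.
The indifference curve has slope −1 at this bundle.

MRS = 1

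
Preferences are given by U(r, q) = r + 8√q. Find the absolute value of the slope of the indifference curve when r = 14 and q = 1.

MU_r = 1, MU_q = 8/(2√q).
MRS = 1 ÷ (8/(2√q)).
At (14, 1): MRS = 0.25.
So at (14, 1) the consumer would give up 0.25 units of q for one more unit of r.

MRS = 0.25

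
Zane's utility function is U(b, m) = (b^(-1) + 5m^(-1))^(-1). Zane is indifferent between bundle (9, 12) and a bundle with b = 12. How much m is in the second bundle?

m = 11.25

U depends on (b, m) only through S = b^(-1) + 5m^(-1), so equal utility means equal S. At (9, 12): S = 19/36.
With b = 12: 12^(-1) = 1/12, so 5m^(-1) = 19/36 − 1/12 = 4/9, i.e. m^(-1) = 4/45.
Hence m = 1/(4/45) = 11.25.
Check: U(12, 11.25) = 1.8947.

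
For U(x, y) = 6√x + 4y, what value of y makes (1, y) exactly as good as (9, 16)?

y = 19

U(9, 16) = 82.
Set U(1, y) = 82 and solve.
With x = 1: √1 = 1, so 4y = 82 − 6·1 = 76 and y = 19.
Check: U(1, 19) = 82.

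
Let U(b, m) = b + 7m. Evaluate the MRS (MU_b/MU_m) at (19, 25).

MU_b = 1, MU_m = 7, so MRS = 1/7 at every bundle.
At (19, 25): MRS = 1/7.
The indifference curve has slope −1/7 at this bundle.

MRS = 1/7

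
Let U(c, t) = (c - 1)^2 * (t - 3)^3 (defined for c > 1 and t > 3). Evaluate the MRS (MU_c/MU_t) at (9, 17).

MU_c = 2·(c−1)·(t−3)^3, MU_t = 3·(c−1)^2·(t−3)^2.
MRS = (2/3)·(t−3)/(c−1).
At (9, 17): MRS = 7/6.
That is, one extra unit of c is worth 7/6 units of t at the margin.

MRS = 7/6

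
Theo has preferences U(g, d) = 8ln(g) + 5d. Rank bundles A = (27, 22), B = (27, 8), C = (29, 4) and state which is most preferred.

Evaluate utility at each bundle:
U(A) = 136.367.
U(B) = 66.367.
U(C) = 46.938.
Highest utility is A, so A ≻ B ≻ C.

Bundle A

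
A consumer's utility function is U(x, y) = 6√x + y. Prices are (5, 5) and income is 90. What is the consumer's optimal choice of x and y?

MU_x = 6/(2√x), MU_y = 1.
MRS = 6/(2√x) ÷ 1.
Tangency: set MRS = p_x/p_y = 5/5 = 1.
MRS depends only on x: 3/√x = 1 ⇒ √x = 3/1 = 3 ⇒ x* = 9.
From the budget, 5·y = 90 − 5·9 = 45, so y* = 9.

x* = 9, y* = 9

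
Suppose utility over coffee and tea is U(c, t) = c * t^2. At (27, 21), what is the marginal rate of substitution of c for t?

MU_c = t^2 and MU_t = 2·c·t.
MRS = MU_c/MU_t = (1/2)·t/c.
At (27, 21): MRS = 7/18.
The indifference curve has slope −7/18 at this bundle.

MRS = 7/18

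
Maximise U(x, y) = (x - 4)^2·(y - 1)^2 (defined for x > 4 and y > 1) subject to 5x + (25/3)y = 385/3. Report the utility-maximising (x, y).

x* = 14, y* = 7

MU_x = 2·(x−4)·(y−1)^2, MU_y = 2·(x−4)^2·(y−1).
MRS = (y−1)/(x−4).
Tangency: set MRS = p_x/p_y = 5/(25/3) = 0.6.
So (y − 1)/(x − 4) = 0.6, i.e. (y − 1) = 0.6·(x − 4).
Rewrite the budget in excess-of-subsistence terms: 5·(x − 4) + (25/3)·(y − 1) = 385/3 − 5·4 − (25/3)·1 = 100.
Substituting, 10·(x − 4) = 100, so x − 4 = 10 and x* = 14.
Then y − 1 = 0.6·10 = 6, so y* = 7.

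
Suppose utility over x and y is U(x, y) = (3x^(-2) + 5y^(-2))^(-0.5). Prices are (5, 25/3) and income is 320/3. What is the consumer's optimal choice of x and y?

For CES with ρ = -2, MRS = (3/5)·(y/x)^3.
Tangency: set MRS = p_x/p_y = 5/(25/3) = 0.6.
So (y/x)^3 = 1; taking the cube root, y/x = 1, i.e. y = x.
Substitute into the budget 5·x + (25/3)·y = 320/3: (40/3)·x = 320/3, so x* = 8 and y* = 8.

x* = 8, y* = 8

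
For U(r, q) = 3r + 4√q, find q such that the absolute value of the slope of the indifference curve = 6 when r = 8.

q = 16

MU_r = 3, MU_q = 4/(2√q).
MRS = 3 ÷ (4/(2√q)).
MRS depends only on q: 1.5·√q = 6 ⇒ √q = 6/1.5 = 4 ⇒ q = 16.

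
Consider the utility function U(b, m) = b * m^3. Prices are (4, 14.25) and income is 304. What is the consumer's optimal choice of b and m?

b* = 19, m* = 16

MU_b = m^3 and MU_m = 3·b·m^2.
MRS = MU_b/MU_m = (1/3)·m/b.
Tangency: set MRS = p_b/p_m = 4/14.25 = 16/57.
So (1/3)·m/b = 16/57, i.e. m = (16/19)·b.
Substitute into the budget 4·b + 14.25·m = 304: 16·b = 304, so b* = 19.
Then m* = (16/19)·19 = 16.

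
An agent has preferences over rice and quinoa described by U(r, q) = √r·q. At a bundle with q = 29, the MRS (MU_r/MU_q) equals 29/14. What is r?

MU_r = 0.5·r^(-0.5)·q and MU_q = √r.
MRS = MU_r/MU_q = (0.5)·q/r.
Substitute q = 29: MRS = 14.5/r. Setting 14.5/r = 29/14 gives r = 14.5/(29/14) = 7.

r = 7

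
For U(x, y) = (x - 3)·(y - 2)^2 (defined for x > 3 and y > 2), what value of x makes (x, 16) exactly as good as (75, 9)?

x = 21

U(75, 9) = 3528.
Set U(x, 16) = 3528 and solve.
With y = 16: (16 − 2)^2 = 196, so (x − 3) = 3528/196 = 18.
So x = 3 + 18 = 21.
Check: U(21, 16) = 3528.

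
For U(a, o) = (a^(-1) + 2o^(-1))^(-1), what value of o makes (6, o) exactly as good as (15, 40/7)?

U depends on (a, o) only through S = a^(-1) + 2o^(-1), so equal utility means equal S. At (15, 40/7): S = 5/12.
With a = 6: 6^(-1) = 1/6, so 2o^(-1) = 5/12 − 1/6 = 0.25, i.e. o^(-1) = 0.125.
Hence o = 1/0.125 = 8.
Check: U(6, 8) = 2.4.

o = 8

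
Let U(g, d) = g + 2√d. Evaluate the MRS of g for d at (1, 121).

MRS = 11

MU_g = 1, MU_d = 2/(2√d).
MRS = 1 ÷ (2/(2√d)).
At (1, 121): MRS = 11.
So at (1, 121) the consumer would give up 11 units of d for one more unit of g.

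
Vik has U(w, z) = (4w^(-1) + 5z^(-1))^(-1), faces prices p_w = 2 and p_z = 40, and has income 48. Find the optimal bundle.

w* = 4, z* = 1

For CES with ρ = -1, MRS = (4/5)·(z/w)^2.
Tangency: set MRS = p_w/p_z = 2/40 = 0.05.
So (z/w)^2 = 1/16; taking the square root, z/w = 0.25, i.e. z = 0.25·w.
Substitute into the budget 2·w + 40·z = 48: 12·w = 48, so w* = 4 and z* = 0.25·4 = 1.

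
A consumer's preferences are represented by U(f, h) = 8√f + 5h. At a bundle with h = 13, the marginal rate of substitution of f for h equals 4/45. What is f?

MU_f = 8/(2√f), MU_h = 5.
MRS = 8/(2√f) ÷ 5.
MRS depends only on f: 0.8/√f = 4/45 ⇒ √f = 0.8/(4/45) = 9 ⇒ f = 81.

f = 81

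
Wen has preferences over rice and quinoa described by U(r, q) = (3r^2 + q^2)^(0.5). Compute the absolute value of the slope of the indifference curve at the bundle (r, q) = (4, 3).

MRS = 4

For CES with ρ = 2, MRS = (3/1)·(q/r)^(-1).
At (4, 3): MRS = 4.
The indifference curve has slope −4 at this bundle.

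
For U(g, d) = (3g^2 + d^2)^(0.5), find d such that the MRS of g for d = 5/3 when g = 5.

For CES with ρ = 2, MRS = (3/1)·(d/g)^(-1).
Setting (3/1)·(d/5)^(-1) = 5/3 gives (d/5)^(-1) = 5/9, so d/5 = 1.8 and d = 9.

d = 9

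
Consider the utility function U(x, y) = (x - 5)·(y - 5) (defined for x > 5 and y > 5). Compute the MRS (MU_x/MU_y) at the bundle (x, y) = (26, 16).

MRS = 11/21

MU_x = (y−5), MU_y = (x−5).
MRS = (y−5)/(x−5).
At (26, 16): MRS = 11/21.
The indifference curve has slope −11/21 at this bundle.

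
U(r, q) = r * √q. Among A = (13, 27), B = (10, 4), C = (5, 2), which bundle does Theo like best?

Bundle A

Evaluate utility at each bundle:
U(A) = 67.550.
U(B) = 20.000.
U(C) = 7.071.
Highest utility is A, so A ≻ B ≻ C.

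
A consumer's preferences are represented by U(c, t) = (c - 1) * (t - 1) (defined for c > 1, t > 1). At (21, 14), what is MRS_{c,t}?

MU_c = (t−1), MU_t = (c−1).
MRS = (t−1)/(c−1).
At (21, 14): MRS = 0.65.
That is, one extra unit of c is worth 0.65 units of t at the margin.

MRS = 0.65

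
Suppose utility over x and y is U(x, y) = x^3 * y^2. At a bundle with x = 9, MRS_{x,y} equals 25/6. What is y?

y = 25

MU_x = 3·x^2·y^2 and MU_y = 2·x^3·y.
MRS = MU_x/MU_y = (3/2)·y/x.
Substitute x = 9: MRS = y/6. Setting y/6 = 25/6 gives y = (25/6)·6 = 25.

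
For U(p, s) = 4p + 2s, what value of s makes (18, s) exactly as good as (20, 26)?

U(20, 26) = 132.
Set U(18, s) = 132 and solve.
4·18 + 2s = 132 ⇒ 2s = 60 ⇒ s = 30.
Check: U(18, 30) = 132.

s = 30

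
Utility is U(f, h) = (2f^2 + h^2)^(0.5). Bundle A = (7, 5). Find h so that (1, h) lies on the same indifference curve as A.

U depends on (f, h) only through S = 2f^2 + h^2, so equal utility means equal S. At (7, 5): S = 123.
With f = 1: 2·1^2 = 2, so h^2 = 123 − 2 = 121.
Hence h = √121 = 11.
Check: U(1, 11) = 11.0905.

h = 11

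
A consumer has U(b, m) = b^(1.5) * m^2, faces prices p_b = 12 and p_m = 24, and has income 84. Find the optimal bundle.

MU_b = 1.5·√b·m^2 and MU_m = 2·b^(1.5)·m.
MRS = MU_b/MU_m = (0.75)·m/b.
Tangency: set MRS = p_b/p_m = 12/24 = 0.5.
So (0.75)·m/b = 0.5, i.e. m = (2/3)·b.
Substitute into the budget 12·b + 24·m = 84: 28·b = 84, so b* = 3.
Then m* = (2/3)·3 = 2.

b* = 3, m* = 2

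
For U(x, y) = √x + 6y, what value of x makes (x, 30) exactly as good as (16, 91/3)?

x = 36

U(16, 91/3) = 186.
Set U(x, 30) = 186 and solve.
With y = 30: √x = 186 − 6·30 = 6, so √x = 6 and x = 36.
Check: U(36, 30) = 186.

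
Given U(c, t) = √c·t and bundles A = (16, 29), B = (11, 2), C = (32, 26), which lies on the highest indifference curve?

Bundle C

Evaluate utility at each bundle:
U(A) = 116.000.
U(B) = 6.633.
U(C) = 147.078.
Highest utility is C, so C ≻ A ≻ B.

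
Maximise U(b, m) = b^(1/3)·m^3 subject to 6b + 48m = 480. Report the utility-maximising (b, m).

MU_b = 1/3·b^(-2/3)·m^3 and MU_m = 3·b^(1/3)·m^2.
MRS = MU_b/MU_m = (1/9)·m/b.
Tangency: set MRS = p_b/p_m = 6/48 = 0.125.
So (1/9)·m/b = 0.125, i.e. m = 1.125·b.
Substitute into the budget 6·b + 48·m = 480: 60·b = 480, so b* = 8.
Then m* = 1.125·8 = 9.

b* = 8, m* = 9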